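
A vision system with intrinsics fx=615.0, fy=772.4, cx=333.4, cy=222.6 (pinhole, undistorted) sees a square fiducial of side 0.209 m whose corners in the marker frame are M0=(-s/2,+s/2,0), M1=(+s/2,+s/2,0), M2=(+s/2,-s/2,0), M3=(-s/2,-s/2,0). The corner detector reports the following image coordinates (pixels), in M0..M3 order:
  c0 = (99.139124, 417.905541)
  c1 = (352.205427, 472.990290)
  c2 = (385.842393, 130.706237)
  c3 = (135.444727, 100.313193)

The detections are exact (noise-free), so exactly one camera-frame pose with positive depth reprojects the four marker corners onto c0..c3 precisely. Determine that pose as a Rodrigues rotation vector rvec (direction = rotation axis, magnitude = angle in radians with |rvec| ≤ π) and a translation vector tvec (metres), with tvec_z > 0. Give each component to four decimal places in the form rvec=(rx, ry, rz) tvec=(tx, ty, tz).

Intrinsics K: fx=615.0, fy=772.4, cx=333.4, cy=222.6
Marker side s = 0.209 m; corners in marker frame (Z=0):
  M0 = (-0.1045, +0.1045, 0)
  M1 = (+0.1045, +0.1045, 0)
  M2 = (+0.1045, -0.1045, 0)
  M3 = (-0.1045, -0.1045, 0)
Detected image corners:
  c0 = (99.139124, 417.905541) px
  c1 = (352.205427, 472.990290) px
  c2 = (385.842393, 130.706237) px
  c3 = (135.444727, 100.313193) px
Planar DLT: solve 8×8 A·h = b for H (H[2,2]=1):
  H  [+1120.43356 -191.55471 +238.79666]
  H  [+107.03675 +1548.83935 +278.00638]
  H  [-0.34529 -0.09869 +1.00000]
B = K⁻¹H; ‖b₁‖=2.052342, ‖b₂‖=2.052342; λ = 2/(‖b₁‖+‖b₂‖) = 0.487248, sign → tz>0 ⇒ λ=+0.487248
r₁ = λ·B[:,0] = (+0.97890,+0.11601,-0.16824); r₂ = λ·B[:,1] = (-0.12569,+0.99090,-0.04809)
r₃ = r₁×r₂ = (+0.16113,+0.06822,+0.98457); SVD([r₁ r₂ r₃]) → R = UVᵀ:
  R  [+0.97890 -0.12569 +0.16113]
  R  [+0.11601 +0.99090 +0.06822]
  R  [-0.16824 -0.04809 +0.98457]
t = (-0.07495, +0.03495, +0.48725) m
tr R = 2.954371; θ = arccos((tr R − 1)/2) = 0.214018 rad = 12.262°
axis k = ((R−Rᵀ)₃₂, (R−Rᵀ)₁₃, (R−Rᵀ)₂₁) / (2 sinθ) = (-0.273807, +0.775407, +0.569011)
rvec = θ·k = (-0.058600, +0.165951, +0.121779)

rvec=(-0.0586, 0.1660, 0.1218) tvec=(-0.0750, 0.0350, 0.4872)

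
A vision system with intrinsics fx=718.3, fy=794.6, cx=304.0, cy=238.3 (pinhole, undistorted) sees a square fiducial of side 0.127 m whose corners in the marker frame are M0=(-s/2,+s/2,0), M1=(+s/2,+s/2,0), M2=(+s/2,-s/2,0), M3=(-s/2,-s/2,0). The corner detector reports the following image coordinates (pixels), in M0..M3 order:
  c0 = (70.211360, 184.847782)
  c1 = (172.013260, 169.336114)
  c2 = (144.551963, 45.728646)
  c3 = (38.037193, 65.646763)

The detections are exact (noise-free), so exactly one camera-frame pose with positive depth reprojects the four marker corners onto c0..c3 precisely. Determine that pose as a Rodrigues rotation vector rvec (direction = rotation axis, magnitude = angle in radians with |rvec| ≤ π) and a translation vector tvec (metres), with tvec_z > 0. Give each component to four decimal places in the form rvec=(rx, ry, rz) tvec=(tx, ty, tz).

rvec=(0.3639, 0.1606, -0.1473) tvec=(-0.2240, -0.1228, 0.8119)

Intrinsics K: fx=718.3, fy=794.6, cx=304.0, cy=238.3
Marker side s = 0.127 m; corners in marker frame (Z=0):
  M0 = (-0.0635, +0.0635, 0)
  M1 = (+0.0635, +0.0635, 0)
  M2 = (+0.0635, -0.0635, 0)
  M3 = (-0.0635, -0.0635, 0)
Detected image corners:
  c0 = (70.211360, 184.847782) px
  c1 = (172.013260, 169.336114) px
  c2 = (144.551963, 45.728646) px
  c3 = (38.037193, 65.646763) px
Planar DLT: solve 8×8 A·h = b for H (H[2,2]=1):
  H  [+795.81355 +279.71098 +105.85936]
  H  [-165.14558 +1004.63658 +118.13701]
  H  [-0.22443 +0.42053 +1.00000]
B = K⁻¹H; ‖b₁‖=1.231697, ‖b₂‖=1.231697; λ = 2/(‖b₁‖+‖b₂‖) = 0.811888, sign → tz>0 ⇒ λ=+0.811888
r₁ = λ·B[:,0] = (+0.97662,-0.11409,-0.18221); r₂ = λ·B[:,1] = (+0.17166,+0.92410,+0.34142)
r₃ = r₁×r₂ = (+0.12943,-0.36471,+0.92208); SVD([r₁ r₂ r₃]) → R = UVᵀ:
  R  [+0.97662 +0.17166 +0.12943]
  R  [-0.11409 +0.92410 -0.36471]
  R  [-0.18221 +0.34142 +0.92208]
t = (-0.22396, -0.12278, +0.81189) m
tr R = 2.822800; θ = arccos((tr R − 1)/2) = 0.424123 rad = 24.300°
axis k = ((R−Rᵀ)₃₂, (R−Rᵀ)₁₃, (R−Rᵀ)₂₁) / (2 sinθ) = (+0.857955, +0.378647, -0.347189)
rvec = θ·k = (+0.363879, +0.160593, -0.147251)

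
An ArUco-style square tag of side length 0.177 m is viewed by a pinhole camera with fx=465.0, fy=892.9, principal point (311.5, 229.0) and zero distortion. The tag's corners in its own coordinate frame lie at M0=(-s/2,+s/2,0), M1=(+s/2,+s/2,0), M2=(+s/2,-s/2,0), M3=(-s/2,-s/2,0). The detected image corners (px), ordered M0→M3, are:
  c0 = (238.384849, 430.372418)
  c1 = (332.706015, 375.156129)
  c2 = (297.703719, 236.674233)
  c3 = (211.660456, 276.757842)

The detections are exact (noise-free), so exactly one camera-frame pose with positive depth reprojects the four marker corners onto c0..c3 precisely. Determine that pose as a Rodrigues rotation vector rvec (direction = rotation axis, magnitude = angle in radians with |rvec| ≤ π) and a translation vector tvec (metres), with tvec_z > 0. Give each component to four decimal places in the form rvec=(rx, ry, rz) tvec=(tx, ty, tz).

rvec=(-0.6656, -0.2438, -0.3326) tvec=(-0.0761, 0.0931, 0.8676)

Intrinsics K: fx=465.0, fy=892.9, cx=311.5, cy=229.0
Marker side s = 0.177 m; corners in marker frame (Z=0):
  M0 = (-0.0885, +0.0885, 0)
  M1 = (+0.0885, +0.0885, 0)
  M2 = (+0.0885, -0.0885, 0)
  M3 = (-0.0885, -0.0885, 0)
Detected image corners:
  c0 = (238.384849, 430.372418) px
  c1 = (332.706015, 375.156129) px
  c2 = (297.703719, 236.674233) px
  c3 = (211.660456, 276.757842) px
Planar DLT: solve 8×8 A·h = b for H (H[2,2]=1):
  H  [+609.29379 +0.45562 +270.72456]
  H  [-143.31039 +610.46488 +324.77122]
  H  [+0.37439 -0.64672 +1.00000]
B = K⁻¹H; ‖b₁‖=1.152617, ‖b₂‖=1.152617; λ = 2/(‖b₁‖+‖b₂‖) = 0.867591, sign → tz>0 ⇒ λ=+0.867591
r₁ = λ·B[:,0] = (+0.91922,-0.22255,+0.32482); r₂ = λ·B[:,1] = (+0.37672,+0.73706,-0.56109)
r₃ = r₁×r₂ = (-0.11454,+0.63813,+0.76136); SVD([r₁ r₂ r₃]) → R = UVᵀ:
  R  [+0.91922 +0.37672 -0.11454]
  R  [-0.22255 +0.73706 +0.63813]
  R  [+0.32482 -0.56109 +0.76136]
t = (-0.07608, +0.09306, +0.86759) m
tr R = 2.417643; θ = arccos((tr R − 1)/2) = 0.782970 rad = 44.861°
axis k = ((R−Rᵀ)₃₂, (R−Rᵀ)₁₃, (R−Rᵀ)₂₁) / (2 sinθ) = (-0.850042, -0.311429, -0.424783)
rvec = θ·k = (-0.665558, -0.243840, -0.332592)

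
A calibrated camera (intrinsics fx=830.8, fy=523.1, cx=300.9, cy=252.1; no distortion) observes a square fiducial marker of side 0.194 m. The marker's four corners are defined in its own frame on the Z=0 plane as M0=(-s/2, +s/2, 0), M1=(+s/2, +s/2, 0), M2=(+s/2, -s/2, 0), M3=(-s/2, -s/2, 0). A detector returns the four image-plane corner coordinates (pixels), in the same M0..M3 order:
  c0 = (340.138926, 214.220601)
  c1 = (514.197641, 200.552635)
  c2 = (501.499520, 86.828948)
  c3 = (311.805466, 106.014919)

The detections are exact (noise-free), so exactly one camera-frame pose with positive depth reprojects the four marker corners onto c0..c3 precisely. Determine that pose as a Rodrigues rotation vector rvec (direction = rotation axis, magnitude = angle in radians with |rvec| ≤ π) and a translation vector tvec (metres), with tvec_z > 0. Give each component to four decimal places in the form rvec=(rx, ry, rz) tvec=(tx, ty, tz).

Intrinsics K: fx=830.8, fy=523.1, cx=300.9, cy=252.1
Marker side s = 0.194 m; corners in marker frame (Z=0):
  M0 = (-0.0970, +0.0970, 0)
  M1 = (+0.0970, +0.0970, 0)
  M2 = (+0.0970, -0.0970, 0)
  M3 = (-0.0970, -0.0970, 0)
Detected image corners:
  c0 = (340.138926, 214.220601) px
  c1 = (514.197641, 200.552635) px
  c2 = (501.499520, 86.828948) px
  c3 = (311.805466, 106.014919) px
Planar DLT: solve 8×8 A·h = b for H (H[2,2]=1):
  H  [+857.48184 +300.05167 +415.71758]
  H  [-112.53115 +642.25160 +154.55244]
  H  [-0.18760 +0.46429 +1.00000]
B = K⁻¹H; ‖b₁‖=1.122888, ‖b₂‖=1.122888; λ = 2/(‖b₁‖+‖b₂‖) = 0.890561, sign → tz>0 ⇒ λ=+0.890561
r₁ = λ·B[:,0] = (+0.97967,-0.11107,-0.16707); r₂ = λ·B[:,1] = (+0.17188,+0.89414,+0.41348)
r₃ = r₁×r₂ = (+0.10346,-0.43379,+0.89506); SVD([r₁ r₂ r₃]) → R = UVᵀ:
  R  [+0.97967 +0.17188 +0.10346]
  R  [-0.11107 +0.89414 -0.43379]
  R  [-0.16707 +0.41348 +0.89506]
t = (+0.12308, -0.16607, +0.89056) m
tr R = 2.768870; θ = arccos((tr R − 1)/2) = 0.485514 rad = 27.818°
axis k = ((R−Rᵀ)₃₂, (R−Rᵀ)₁₃, (R−Rᵀ)₂₁) / (2 sinθ) = (+0.907790, +0.289847, -0.303160)
rvec = θ·k = (+0.440745, +0.140725, -0.147189)

rvec=(0.4407, 0.1407, -0.1472) tvec=(0.1231, -0.1661, 0.8906)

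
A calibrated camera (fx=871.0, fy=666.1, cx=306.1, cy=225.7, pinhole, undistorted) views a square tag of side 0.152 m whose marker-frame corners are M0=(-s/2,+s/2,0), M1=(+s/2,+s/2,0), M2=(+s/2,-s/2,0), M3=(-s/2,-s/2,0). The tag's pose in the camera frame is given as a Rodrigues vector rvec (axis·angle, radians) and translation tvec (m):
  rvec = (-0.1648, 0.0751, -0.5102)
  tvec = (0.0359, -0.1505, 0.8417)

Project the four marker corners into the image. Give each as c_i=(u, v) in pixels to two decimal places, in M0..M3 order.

c0=(312.61, 187.38) c1=(452.13, 126.90) c2=(373.09, 27.91) c3=(238.35, 87.04)

Intrinsics K: fx=871.0, fy=666.1, cx=306.1, cy=225.7
Marker side s = 0.152 m; corners in marker frame (Z=0):
  M0 = (-0.0760, +0.0760, 0)
  M1 = (+0.0760, +0.0760, 0)
  M2 = (+0.0760, -0.0760, 0)
  M3 = (-0.0760, -0.0760, 0)
rvec = (-0.1648, 0.0751, -0.5102), |rvec| = θ = 0.54139 rad = 31.019°
Rodrigues: sinθ=0.51533, 1−cosθ=0.14301; R = I + sinθ·[k]× + (1−cosθ)·[k]×²:
    [+0.87024 +0.47960 +0.11251]
    [-0.49168 +0.85975 +0.13817]
    [-0.03046 -0.17556 +0.98400]
t = (0.0359, -0.1505, 0.8417) m
M0: Pc = R·M0+t = (+0.00621, -0.04779, +0.83067); u = 871.0·(+0.00621)/0.83067 + 306.1 = 312.6126, v = 666.1·(-0.04779)/0.83067 + 225.7 = 187.3766
M1: Pc = R·M1+t = (+0.13849, -0.12253, +0.82604); u = 871.0·(+0.13849)/0.82604 + 306.1 = 452.1255, v = 666.1·(-0.12253)/0.82604 + 225.7 = 126.8974
M2: Pc = R·M2+t = (+0.06559, -0.25321, +0.85273); u = 871.0·(+0.06559)/0.85273 + 306.1 = 373.0944, v = 666.1·(-0.25321)/0.85273 + 225.7 = 27.9089
M3: Pc = R·M3+t = (-0.06669, -0.17847, +0.85736); u = 871.0·(-0.06669)/0.85736 + 306.1 = 238.3506, v = 666.1·(-0.17847)/0.85736 + 225.7 = 87.0403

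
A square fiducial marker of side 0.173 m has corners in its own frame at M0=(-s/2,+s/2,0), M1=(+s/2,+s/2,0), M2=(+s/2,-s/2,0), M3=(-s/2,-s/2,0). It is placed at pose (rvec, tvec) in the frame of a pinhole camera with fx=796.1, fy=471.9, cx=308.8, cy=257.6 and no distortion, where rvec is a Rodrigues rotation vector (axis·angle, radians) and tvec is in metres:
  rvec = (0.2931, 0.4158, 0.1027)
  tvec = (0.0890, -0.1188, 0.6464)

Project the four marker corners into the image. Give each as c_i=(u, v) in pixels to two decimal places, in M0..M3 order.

c0=(316.61, 224.14) c1=(513.52, 240.82) c2=(540.72, 106.87) c3=(325.36, 102.44)

Intrinsics K: fx=796.1, fy=471.9, cx=308.8, cy=257.6
Marker side s = 0.173 m; corners in marker frame (Z=0):
  M0 = (-0.0865, +0.0865, 0)
  M1 = (+0.0865, +0.0865, 0)
  M2 = (+0.0865, -0.0865, 0)
  M3 = (-0.0865, -0.0865, 0)
rvec = (0.2931, 0.4158, 0.1027), |rvec| = θ = 0.51898 rad = 29.736°
Rodrigues: sinθ=0.49600, 1−cosθ=0.13168; R = I + sinθ·[k]× + (1−cosθ)·[k]×²:
    [+0.91032 -0.03857 +0.41210]
    [+0.15773 +0.95285 -0.25924]
    [-0.38267 +0.30099 +0.87348]
t = (0.0890, -0.1188, 0.6464) m
M0: Pc = R·M0+t = (+0.00692, -0.05002, +0.70554); u = 796.1·(+0.00692)/0.70554 + 308.8 = 316.6091, v = 471.9·(-0.05002)/0.70554 + 257.6 = 224.1422
M1: Pc = R·M1+t = (+0.16441, -0.02274, +0.63934); u = 796.1·(+0.16441)/0.63934 + 308.8 = 513.5188, v = 471.9·(-0.02274)/0.63934 + 257.6 = 240.8190
M2: Pc = R·M2+t = (+0.17108, -0.18758, +0.58726); u = 796.1·(+0.17108)/0.58726 + 308.8 = 540.7168, v = 471.9·(-0.18758)/0.58726 + 257.6 = 106.8707
M3: Pc = R·M3+t = (+0.01359, -0.21486, +0.65346); u = 796.1·(+0.01359)/0.65346 + 308.8 = 325.3607, v = 471.9·(-0.21486)/0.65346 + 257.6 = 102.4352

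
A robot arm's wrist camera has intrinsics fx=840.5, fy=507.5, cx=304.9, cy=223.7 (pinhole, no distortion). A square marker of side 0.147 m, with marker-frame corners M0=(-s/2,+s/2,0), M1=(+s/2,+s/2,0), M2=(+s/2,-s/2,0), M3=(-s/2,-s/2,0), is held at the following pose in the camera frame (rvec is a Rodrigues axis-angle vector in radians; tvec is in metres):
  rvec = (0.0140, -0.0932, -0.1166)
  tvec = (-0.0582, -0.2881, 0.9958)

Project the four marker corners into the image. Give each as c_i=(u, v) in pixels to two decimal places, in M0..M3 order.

c0=(201.04, 117.88) c1=(324.13, 110.63) c2=(309.93, 36.30) c3=(186.29, 42.56)

Intrinsics K: fx=840.5, fy=507.5, cx=304.9, cy=223.7
Marker side s = 0.147 m; corners in marker frame (Z=0):
  M0 = (-0.0735, +0.0735, 0)
  M1 = (+0.0735, +0.0735, 0)
  M2 = (+0.0735, -0.0735, 0)
  M3 = (-0.0735, -0.0735, 0)
rvec = (0.0140, -0.0932, -0.1166), |rvec| = θ = 0.14993 rad = 8.590°
Rodrigues: sinθ=0.14936, 1−cosθ=0.01122; R = I + sinθ·[k]× + (1−cosθ)·[k]×²:
    [+0.98888 +0.11551 -0.09367]
    [-0.11681 +0.99312 -0.00852]
    [+0.09204 +0.01937 +0.99557]
t = (-0.0582, -0.2881, 0.9958) m
M0: Pc = R·M0+t = (-0.12239, -0.20652, +0.99046); u = 840.5·(-0.12239)/0.99046 + 304.9 = 201.0382, v = 507.5·(-0.20652)/0.99046 + 223.7 = 117.8815
M1: Pc = R·M1+t = (+0.02297, -0.22369, +1.00399); u = 840.5·(+0.02297)/1.00399 + 304.9 = 324.1320, v = 507.5·(-0.22369)/1.00399 + 223.7 = 110.6274
M2: Pc = R·M2+t = (+0.00599, -0.36968, +1.00114); u = 840.5·(+0.00599)/1.00114 + 304.9 = 309.9310, v = 507.5·(-0.36968)/1.00114 + 223.7 = 36.3012
M3: Pc = R·M3+t = (-0.13937, -0.35251, +0.98761); u = 840.5·(-0.13937)/0.98761 + 304.9 = 186.2877, v = 507.5·(-0.35251)/0.98761 + 223.7 = 42.5580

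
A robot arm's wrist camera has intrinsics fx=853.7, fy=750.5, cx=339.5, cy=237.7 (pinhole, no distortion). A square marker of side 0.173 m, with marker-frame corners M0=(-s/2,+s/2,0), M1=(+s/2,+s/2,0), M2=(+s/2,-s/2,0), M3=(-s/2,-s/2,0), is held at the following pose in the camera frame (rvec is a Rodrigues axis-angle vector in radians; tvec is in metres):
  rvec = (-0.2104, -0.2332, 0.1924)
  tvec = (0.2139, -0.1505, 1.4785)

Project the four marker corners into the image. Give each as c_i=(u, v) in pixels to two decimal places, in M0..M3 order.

c0=(408.91, 192.99) c1=(502.70, 212.74) c2=(514.42, 131.20) c3=(423.40, 109.99)

Intrinsics K: fx=853.7, fy=750.5, cx=339.5, cy=237.7
Marker side s = 0.173 m; corners in marker frame (Z=0):
  M0 = (-0.0865, +0.0865, 0)
  M1 = (+0.0865, +0.0865, 0)
  M2 = (+0.0865, -0.0865, 0)
  M3 = (-0.0865, -0.0865, 0)
rvec = (-0.2104, -0.2332, 0.1924), |rvec| = θ = 0.36833 rad = 21.104°
Rodrigues: sinθ=0.36006, 1−cosθ=0.06707; R = I + sinθ·[k]× + (1−cosθ)·[k]×²:
    [+0.95481 -0.16382 -0.24798]
    [+0.21234 +0.95981 +0.18349]
    [+0.20795 -0.22786 +0.95123]
t = (0.2139, -0.1505, 1.4785) m
M0: Pc = R·M0+t = (+0.11714, -0.08584, +1.44080); u = 853.7·(+0.11714)/1.44080 + 339.5 = 408.9062, v = 750.5·(-0.08584)/1.44080 + 237.7 = 192.9852
M1: Pc = R·M1+t = (+0.28232, -0.04911, +1.47678); u = 853.7·(+0.28232)/1.47678 + 339.5 = 502.7048, v = 750.5·(-0.04911)/1.47678 + 237.7 = 212.7427
M2: Pc = R·M2+t = (+0.31066, -0.21516, +1.51620); u = 853.7·(+0.31066)/1.51620 + 339.5 = 514.4193, v = 750.5·(-0.21516)/1.51620 + 237.7 = 131.1998
M3: Pc = R·M3+t = (+0.14548, -0.25189, +1.48022); u = 853.7·(+0.14548)/1.48022 + 339.5 = 423.4034, v = 750.5·(-0.25189)/1.48022 + 237.7 = 109.9866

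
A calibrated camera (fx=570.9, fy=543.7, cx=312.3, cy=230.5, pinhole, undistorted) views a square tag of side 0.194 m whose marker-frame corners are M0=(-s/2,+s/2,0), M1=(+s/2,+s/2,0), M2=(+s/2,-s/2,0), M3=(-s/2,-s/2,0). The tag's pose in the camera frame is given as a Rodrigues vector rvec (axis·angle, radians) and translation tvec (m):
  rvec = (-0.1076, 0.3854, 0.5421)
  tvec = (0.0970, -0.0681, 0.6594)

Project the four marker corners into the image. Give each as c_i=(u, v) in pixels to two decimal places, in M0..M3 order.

Intrinsics K: fx=570.9, fy=543.7, cx=312.3, cy=230.5
Marker side s = 0.194 m; corners in marker frame (Z=0):
  M0 = (-0.0970, +0.0970, 0)
  M1 = (+0.0970, +0.0970, 0)
  M2 = (+0.0970, -0.0970, 0)
  M3 = (-0.0970, -0.0970, 0)
rvec = (-0.1076, 0.3854, 0.5421), |rvec| = θ = 0.67378 rad = 38.605°
Rodrigues: sinθ=0.62395, 1−cosθ=0.21853; R = I + sinθ·[k]× + (1−cosθ)·[k]×²:
    [+0.78704 -0.52197 +0.32882]
    [+0.48204 +0.85297 +0.20021]
    [-0.38497 +0.00093 +0.92293]
t = (0.0970, -0.0681, 0.6594) m
M0: Pc = R·M0+t = (-0.02997, -0.03212, +0.69683); u = 570.9·(-0.02997)/0.69683 + 312.3 = 287.7433, v = 543.7·(-0.03212)/0.69683 + 230.5 = 205.4383
M1: Pc = R·M1+t = (+0.12271, +0.06140, +0.62215); u = 570.9·(+0.12271)/0.62215 + 312.3 = 424.9041, v = 543.7·(+0.06140)/0.62215 + 230.5 = 284.1543
M2: Pc = R·M2+t = (+0.22397, -0.10408, +0.62197); u = 570.9·(+0.22397)/0.62197 + 312.3 = 517.8838, v = 543.7·(-0.10408)/0.62197 + 230.5 = 139.5176
M3: Pc = R·M3+t = (+0.07129, -0.19760, +0.69665); u = 570.9·(+0.07129)/0.69665 + 312.3 = 370.7197, v = 543.7·(-0.19760)/0.69665 + 230.5 = 76.2870

c0=(287.74, 205.44) c1=(424.90, 284.15) c2=(517.88, 139.52) c3=(370.72, 76.29)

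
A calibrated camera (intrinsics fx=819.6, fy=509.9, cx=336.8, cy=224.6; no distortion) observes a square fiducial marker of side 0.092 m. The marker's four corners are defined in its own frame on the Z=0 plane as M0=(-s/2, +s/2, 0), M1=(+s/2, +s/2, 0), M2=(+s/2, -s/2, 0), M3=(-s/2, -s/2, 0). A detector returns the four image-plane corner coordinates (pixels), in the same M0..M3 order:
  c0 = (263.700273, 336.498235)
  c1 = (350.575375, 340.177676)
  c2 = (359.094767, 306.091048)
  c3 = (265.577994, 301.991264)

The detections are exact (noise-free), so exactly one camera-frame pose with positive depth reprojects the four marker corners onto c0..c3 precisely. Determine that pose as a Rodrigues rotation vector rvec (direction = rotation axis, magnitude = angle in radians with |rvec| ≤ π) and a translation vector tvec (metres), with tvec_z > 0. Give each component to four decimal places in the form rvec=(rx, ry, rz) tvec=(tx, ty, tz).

Intrinsics K: fx=819.6, fy=509.9, cx=336.8, cy=224.6
Marker side s = 0.092 m; corners in marker frame (Z=0):
  M0 = (-0.0460, +0.0460, 0)
  M1 = (+0.0460, +0.0460, 0)
  M2 = (+0.0460, -0.0460, 0)
  M3 = (-0.0460, -0.0460, 0)
Detected image corners:
  c0 = (263.700273, 336.498235) px
  c1 = (350.575375, 340.177676) px
  c2 = (359.094767, 306.091048) px
  c3 = (265.577994, 301.991264) px
Planar DLT: solve 8×8 A·h = b for H (H[2,2]=1):
  H  [+992.11906 +192.08774 +309.72859]
  H  [+55.73843 +630.64496 +321.82662]
  H  [+0.04217 +0.80282 +1.00000]
B = K⁻¹H; ‖b₁‖=1.197351, ‖b₂‖=1.197351; λ = 2/(‖b₁‖+‖b₂‖) = 0.835177, sign → tz>0 ⇒ λ=+0.835177
r₁ = λ·B[:,0] = (+0.99650,+0.07578,+0.03522); r₂ = λ·B[:,1] = (-0.07979,+0.73761,+0.67050)
r₃ = r₁×r₂ = (+0.02483,-0.67096,+0.74107); SVD([r₁ r₂ r₃]) → R = UVᵀ:
  R  [+0.99650 -0.07979 +0.02483]
  R  [+0.07578 +0.73761 -0.67096]
  R  [+0.03522 +0.67050 +0.74107]
t = (-0.02759, +0.15925, +0.83518) m
tr R = 2.475184; θ = arccos((tr R − 1)/2) = 0.741299 rad = 42.473°
axis k = ((R−Rᵀ)₃₂, (R−Rᵀ)₁₃, (R−Rᵀ)₂₁) / (2 sinθ) = (+0.993313, -0.007690, +0.115197)
rvec = θ·k = (+0.736342, -0.005700, +0.085396)

rvec=(0.7363, -0.0057, 0.0854) tvec=(-0.0276, 0.1592, 0.8352)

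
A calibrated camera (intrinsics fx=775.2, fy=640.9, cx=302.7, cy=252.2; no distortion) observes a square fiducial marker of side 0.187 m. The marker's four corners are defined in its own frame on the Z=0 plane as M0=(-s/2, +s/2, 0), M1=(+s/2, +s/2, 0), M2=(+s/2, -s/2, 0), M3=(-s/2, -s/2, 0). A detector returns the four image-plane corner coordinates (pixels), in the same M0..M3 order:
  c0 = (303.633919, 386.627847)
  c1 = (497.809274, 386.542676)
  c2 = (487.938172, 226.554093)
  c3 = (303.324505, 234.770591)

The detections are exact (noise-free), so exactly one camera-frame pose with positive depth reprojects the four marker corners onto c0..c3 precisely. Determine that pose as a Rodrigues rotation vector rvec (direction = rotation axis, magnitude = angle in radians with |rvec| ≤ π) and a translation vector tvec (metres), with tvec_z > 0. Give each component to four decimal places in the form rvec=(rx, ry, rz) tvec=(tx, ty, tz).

Intrinsics K: fx=775.2, fy=640.9, cx=302.7, cy=252.2
Marker side s = 0.187 m; corners in marker frame (Z=0):
  M0 = (-0.0935, +0.0935, 0)
  M1 = (+0.0935, +0.0935, 0)
  M2 = (+0.0935, -0.0935, 0)
  M3 = (-0.0935, -0.0935, 0)
Detected image corners:
  c0 = (303.633919, 386.627847) px
  c1 = (497.809274, 386.542676) px
  c2 = (487.938172, 226.554093) px
  c3 = (303.324505, 234.770591) px
Planar DLT: solve 8×8 A·h = b for H (H[2,2]=1):
  H  [+898.35607 -77.90175 +395.58301]
  H  [-110.95267 +752.28131 +306.76731]
  H  [-0.28586 -0.26229 +1.00000]
B = K⁻¹H; ‖b₁‖=1.303664, ‖b₂‖=1.303664; λ = 2/(‖b₁‖+‖b₂‖) = 0.767069, sign → tz>0 ⇒ λ=+0.767069
r₁ = λ·B[:,0] = (+0.97455,-0.04651,-0.21927); r₂ = λ·B[:,1] = (+0.00148,+0.97955,-0.20120)
r₃ = r₁×r₂ = (+0.22415,+0.19575,+0.95469); SVD([r₁ r₂ r₃]) → R = UVᵀ:
  R  [+0.97455 +0.00148 +0.22415]
  R  [-0.04651 +0.97955 +0.19575]
  R  [-0.21927 -0.20120 +0.95469]
t = (+0.09191, +0.06531, +0.76707) m
tr R = 2.908797; θ = arccos((tr R − 1)/2) = 0.303157 rad = 17.370°
axis k = ((R−Rᵀ)₃₂, (R−Rᵀ)₁₃, (R−Rᵀ)₂₁) / (2 sinθ) = (-0.664831, +0.742658, -0.080373)
rvec = θ·k = (-0.201548, +0.225142, -0.024366)

rvec=(-0.2015, 0.2251, -0.0244) tvec=(0.0919, 0.0653, 0.7671)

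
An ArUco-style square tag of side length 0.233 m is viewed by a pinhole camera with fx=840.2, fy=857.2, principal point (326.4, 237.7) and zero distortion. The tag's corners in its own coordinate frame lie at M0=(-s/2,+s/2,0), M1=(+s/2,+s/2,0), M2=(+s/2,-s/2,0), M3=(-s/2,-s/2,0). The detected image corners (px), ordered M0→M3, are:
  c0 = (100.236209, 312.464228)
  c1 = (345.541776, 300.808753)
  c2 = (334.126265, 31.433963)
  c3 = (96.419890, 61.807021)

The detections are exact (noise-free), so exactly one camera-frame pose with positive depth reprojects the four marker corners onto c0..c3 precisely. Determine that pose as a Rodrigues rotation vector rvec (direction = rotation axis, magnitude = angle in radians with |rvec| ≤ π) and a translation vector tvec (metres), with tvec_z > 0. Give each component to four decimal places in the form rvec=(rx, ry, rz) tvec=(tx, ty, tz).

rvec=(-0.0895, 0.2477, -0.0528) tvec=(-0.1012, -0.0555, 0.7598)

Intrinsics K: fx=840.2, fy=857.2, cx=326.4, cy=237.7
Marker side s = 0.233 m; corners in marker frame (Z=0):
  M0 = (-0.1165, +0.1165, 0)
  M1 = (+0.1165, +0.1165, 0)
  M2 = (+0.1165, -0.1165, 0)
  M3 = (-0.1165, -0.1165, 0)
Detected image corners:
  c0 = (100.236209, 312.464228) px
  c1 = (345.541776, 300.808753) px
  c2 = (334.126265, 31.433963) px
  c3 = (96.419890, 61.807021) px
Planar DLT: solve 8×8 A·h = b for H (H[2,2]=1):
  H  [+966.36993 +4.69831 +214.53721]
  H  [-147.12907 +1092.37957 +175.12602]
  H  [-0.31906 -0.12499 +1.00000]
B = K⁻¹H; ‖b₁‖=1.316084, ‖b₂‖=1.316084; λ = 2/(‖b₁‖+‖b₂‖) = 0.759830, sign → tz>0 ⇒ λ=+0.759830
r₁ = λ·B[:,0] = (+0.96811,-0.06319,-0.24243); r₂ = λ·B[:,1] = (+0.04114,+0.99463,-0.09497)
r₃ = r₁×r₂ = (+0.24713,+0.08197,+0.96551); SVD([r₁ r₂ r₃]) → R = UVᵀ:
  R  [+0.96811 +0.04114 +0.24713]
  R  [-0.06319 +0.99463 +0.08197]
  R  [-0.24243 -0.09497 +0.96551]
t = (-0.10116, -0.05547, +0.75983) m
tr R = 2.928249; θ = arccos((tr R − 1)/2) = 0.268670 rad = 15.394°
axis k = ((R−Rᵀ)₃₂, (R−Rᵀ)₁₃, (R−Rᵀ)₂₁) / (2 sinθ) = (-0.333269, +0.922123, -0.196522)
rvec = θ·k = (-0.089540, +0.247747, -0.052800)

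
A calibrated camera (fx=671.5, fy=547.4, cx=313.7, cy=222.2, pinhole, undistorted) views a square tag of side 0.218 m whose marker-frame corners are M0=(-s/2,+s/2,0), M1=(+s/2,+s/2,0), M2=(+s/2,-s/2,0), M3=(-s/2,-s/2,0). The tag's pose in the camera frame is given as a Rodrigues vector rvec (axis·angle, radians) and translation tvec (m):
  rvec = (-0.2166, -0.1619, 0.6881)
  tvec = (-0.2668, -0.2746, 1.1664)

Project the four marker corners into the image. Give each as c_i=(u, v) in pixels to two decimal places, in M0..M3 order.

c0=(66.47, 94.94) c1=(167.19, 163.75) c2=(248.18, 91.81) c3=(153.24, 25.16)

Intrinsics K: fx=671.5, fy=547.4, cx=313.7, cy=222.2
Marker side s = 0.218 m; corners in marker frame (Z=0):
  M0 = (-0.1090, +0.1090, 0)
  M1 = (+0.1090, +0.1090, 0)
  M2 = (+0.1090, -0.1090, 0)
  M3 = (-0.1090, -0.1090, 0)
rvec = (-0.2166, -0.1619, 0.6881), |rvec| = θ = 0.73933 rad = 42.360°
Rodrigues: sinθ=0.67379, 1−cosθ=0.26108; R = I + sinθ·[k]× + (1−cosθ)·[k]×²:
    [+0.76133 -0.61035 -0.21874]
    [+0.64385 +0.75144 +0.14419]
    [+0.07636 -0.25061 +0.96507]
t = (-0.2668, -0.2746, 1.1664) m
M0: Pc = R·M0+t = (-0.41631, -0.26287, +1.13076); u = 671.5·(-0.41631)/1.13076 + 313.7 = 66.4729, v = 547.4·(-0.26287)/1.13076 + 222.2 = 94.9434
M1: Pc = R·M1+t = (-0.25034, -0.12251, +1.14741); u = 671.5·(-0.25034)/1.14741 + 313.7 = 167.1906, v = 547.4·(-0.12251)/1.14741 + 222.2 = 163.7520
M2: Pc = R·M2+t = (-0.11729, -0.28633, +1.20204); u = 671.5·(-0.11729)/1.20204 + 313.7 = 248.1798, v = 547.4·(-0.28633)/1.20204 + 222.2 = 91.8089
M3: Pc = R·M3+t = (-0.28326, -0.42669, +1.18539); u = 671.5·(-0.28326)/1.18539 + 313.7 = 153.2414, v = 547.4·(-0.42669)/1.18539 + 222.2 = 25.1612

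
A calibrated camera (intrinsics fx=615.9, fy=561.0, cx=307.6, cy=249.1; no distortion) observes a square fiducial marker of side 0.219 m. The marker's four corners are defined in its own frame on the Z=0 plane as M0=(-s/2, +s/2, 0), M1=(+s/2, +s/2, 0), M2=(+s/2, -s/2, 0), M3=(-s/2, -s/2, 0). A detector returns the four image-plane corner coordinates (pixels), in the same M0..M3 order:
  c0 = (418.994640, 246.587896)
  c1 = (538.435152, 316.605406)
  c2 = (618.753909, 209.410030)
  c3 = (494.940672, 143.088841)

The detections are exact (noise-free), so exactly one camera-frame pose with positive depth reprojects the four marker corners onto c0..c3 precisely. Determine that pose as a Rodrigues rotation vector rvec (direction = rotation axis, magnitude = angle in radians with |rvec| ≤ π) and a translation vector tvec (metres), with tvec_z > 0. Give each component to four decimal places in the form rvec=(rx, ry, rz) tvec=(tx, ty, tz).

Intrinsics K: fx=615.9, fy=561.0, cx=307.6, cy=249.1
Marker side s = 0.219 m; corners in marker frame (Z=0):
  M0 = (-0.1095, +0.1095, 0)
  M1 = (+0.1095, +0.1095, 0)
  M2 = (+0.1095, -0.1095, 0)
  M3 = (-0.1095, -0.1095, 0)
Detected image corners:
  c0 = (418.994640, 246.587896) px
  c1 = (538.435152, 316.605406) px
  c2 = (618.753909, 209.410030) px
  c3 = (494.940672, 143.088841) px
Planar DLT: solve 8×8 A·h = b for H (H[2,2]=1):
  H  [+457.87592 -334.16378 +516.34274]
  H  [+268.23035 +490.76689 +228.47011]
  H  [-0.18821 +0.04326 +1.00000]
B = K⁻¹H; ‖b₁‖=1.025770, ‖b₂‖=1.025770; λ = 2/(‖b₁‖+‖b₂‖) = 0.974877, sign → tz>0 ⇒ λ=+0.974877
r₁ = λ·B[:,0] = (+0.81638,+0.54759,-0.18348); r₂ = λ·B[:,1] = (-0.54999,+0.83410,+0.04217)
r₃ = r₁×r₂ = (+0.17613,+0.06648,+0.98212); SVD([r₁ r₂ r₃]) → R = UVᵀ:
  R  [+0.81638 -0.54999 +0.17613]
  R  [+0.54759 +0.83410 +0.06648]
  R  [-0.18348 +0.04217 +0.98212]
t = (+0.33041, -0.03585, +0.97488) m
tr R = 2.632606; θ = arccos((tr R − 1)/2) = 0.615815 rad = 35.284°
axis k = ((R−Rᵀ)₃₂, (R−Rᵀ)₁₃, (R−Rᵀ)₂₁) / (2 sinθ) = (-0.021043, +0.311288, +0.950083)
rvec = θ·k = (-0.012958, +0.191696, +0.585075)

rvec=(-0.0130, 0.1917, 0.5851) tvec=(0.3304, -0.0358, 0.9749)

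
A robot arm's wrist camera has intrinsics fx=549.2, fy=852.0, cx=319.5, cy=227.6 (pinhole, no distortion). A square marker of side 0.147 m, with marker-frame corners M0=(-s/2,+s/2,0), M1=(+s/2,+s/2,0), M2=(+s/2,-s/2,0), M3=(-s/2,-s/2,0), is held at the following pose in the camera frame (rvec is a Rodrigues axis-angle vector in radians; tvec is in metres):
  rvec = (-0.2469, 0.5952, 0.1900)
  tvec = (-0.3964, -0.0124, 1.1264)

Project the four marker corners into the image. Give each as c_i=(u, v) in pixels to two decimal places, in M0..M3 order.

c0=(94.16, 264.40) c1=(137.60, 279.61) c2=(160.01, 169.56) c3=(115.91, 162.55)

Intrinsics K: fx=549.2, fy=852.0, cx=319.5, cy=227.6
Marker side s = 0.147 m; corners in marker frame (Z=0):
  M0 = (-0.0735, +0.0735, 0)
  M1 = (+0.0735, +0.0735, 0)
  M2 = (+0.0735, -0.0735, 0)
  M3 = (-0.0735, -0.0735, 0)
rvec = (-0.2469, 0.5952, 0.1900), |rvec| = θ = 0.67181 rad = 38.492°
Rodrigues: sinθ=0.62240, 1−cosθ=0.21730; R = I + sinθ·[k]× + (1−cosθ)·[k]×²:
    [+0.81205 -0.24678 +0.52884]
    [+0.10527 +0.95327 +0.28319]
    [-0.57401 -0.17429 +0.80008]
t = (-0.3964, -0.0124, 1.1264) m
M0: Pc = R·M0+t = (-0.47422, +0.04993, +1.15578); u = 549.2·(-0.47422)/1.15578 + 319.5 = 94.1595, v = 852.0·(+0.04993)/1.15578 + 227.6 = 264.4050
M1: Pc = R·M1+t = (-0.35485, +0.06540, +1.07140); u = 549.2·(-0.35485)/1.07140 + 319.5 = 137.6022, v = 852.0·(+0.06540)/1.07140 + 227.6 = 279.6096
M2: Pc = R·M2+t = (-0.31858, -0.07473, +1.09702); u = 549.2·(-0.31858)/1.09702 + 319.5 = 160.0118, v = 852.0·(-0.07473)/1.09702 + 227.6 = 169.5628
M3: Pc = R·M3+t = (-0.43795, -0.09020, +1.18140); u = 549.2·(-0.43795)/1.18140 + 319.5 = 115.9107, v = 852.0·(-0.09020)/1.18140 + 227.6 = 162.5478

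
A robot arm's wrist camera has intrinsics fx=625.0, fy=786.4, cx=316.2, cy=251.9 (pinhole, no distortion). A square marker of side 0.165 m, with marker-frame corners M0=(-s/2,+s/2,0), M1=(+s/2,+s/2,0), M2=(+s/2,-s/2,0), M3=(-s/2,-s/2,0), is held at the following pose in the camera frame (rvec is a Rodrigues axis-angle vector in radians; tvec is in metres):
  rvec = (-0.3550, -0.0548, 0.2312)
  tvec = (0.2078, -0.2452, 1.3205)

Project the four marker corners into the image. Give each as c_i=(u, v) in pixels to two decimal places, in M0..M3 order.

c0=(369.42, 136.56) c1=(446.89, 160.22) c2=(457.69, 76.55) c3=(383.55, 53.78)

Intrinsics K: fx=625.0, fy=786.4, cx=316.2, cy=251.9
Marker side s = 0.165 m; corners in marker frame (Z=0):
  M0 = (-0.0825, +0.0825, 0)
  M1 = (+0.0825, +0.0825, 0)
  M2 = (+0.0825, -0.0825, 0)
  M3 = (-0.0825, -0.0825, 0)
rvec = (-0.3550, -0.0548, 0.2312), |rvec| = θ = 0.42718 rad = 24.476°
Rodrigues: sinθ=0.41430, 1−cosθ=0.08986; R = I + sinθ·[k]× + (1−cosθ)·[k]×²:
    [+0.97220 -0.21465 -0.09357]
    [+0.23381 +0.91162 +0.33806]
    [+0.01273 -0.35054 +0.93646]
t = (0.2078, -0.2452, 1.3205) m
M0: Pc = R·M0+t = (+0.10988, -0.18928, +1.29053); u = 625.0·(+0.10988)/1.29053 + 316.2 = 369.4169, v = 786.4·(-0.18928)/1.29053 + 251.9 = 136.5593
M1: Pc = R·M1+t = (+0.27030, -0.15070, +1.29263); u = 625.0·(+0.27030)/1.29263 + 316.2 = 446.8916, v = 786.4·(-0.15070)/1.29263 + 251.9 = 160.2171
M2: Pc = R·M2+t = (+0.30572, -0.30112, +1.35047); u = 625.0·(+0.30572)/1.35047 + 316.2 = 457.6856, v = 786.4·(-0.30112)/1.35047 + 251.9 = 76.5537
M3: Pc = R·M3+t = (+0.14530, -0.33970, +1.34837); u = 625.0·(+0.14530)/1.34837 + 316.2 = 383.5510, v = 786.4·(-0.33970)/1.34837 + 251.9 = 53.7804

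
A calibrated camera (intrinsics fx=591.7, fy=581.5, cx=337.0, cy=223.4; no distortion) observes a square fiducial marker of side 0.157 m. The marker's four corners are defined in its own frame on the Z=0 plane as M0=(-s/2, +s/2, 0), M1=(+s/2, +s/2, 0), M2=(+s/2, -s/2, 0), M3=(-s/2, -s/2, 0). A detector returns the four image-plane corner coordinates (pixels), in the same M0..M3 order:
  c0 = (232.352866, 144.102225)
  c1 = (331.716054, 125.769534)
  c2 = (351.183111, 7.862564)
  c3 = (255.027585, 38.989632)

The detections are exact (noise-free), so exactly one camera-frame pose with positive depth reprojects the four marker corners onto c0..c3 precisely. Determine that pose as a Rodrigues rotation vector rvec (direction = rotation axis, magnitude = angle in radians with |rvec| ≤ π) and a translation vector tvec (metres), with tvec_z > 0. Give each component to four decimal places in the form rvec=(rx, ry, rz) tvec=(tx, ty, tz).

Intrinsics K: fx=591.7, fy=581.5, cx=337.0, cy=223.4
Marker side s = 0.157 m; corners in marker frame (Z=0):
  M0 = (-0.0785, +0.0785, 0)
  M1 = (+0.0785, +0.0785, 0)
  M2 = (+0.0785, -0.0785, 0)
  M3 = (-0.0785, -0.0785, 0)
Detected image corners:
  c0 = (232.352866, 144.102225) px
  c1 = (331.716054, 125.769534) px
  c2 = (351.183111, 7.862564) px
  c3 = (255.027585, 38.989632) px
Planar DLT: solve 8×8 A·h = b for H (H[2,2]=1):
  H  [+383.57384 -247.47697 +289.75652]
  H  [-223.37196 +677.16524 +78.28855]
  H  [-0.81618 -0.38491 +1.00000]
B = K⁻¹H; ‖b₁‖=1.382075, ‖b₂‖=1.382075; λ = 2/(‖b₁‖+‖b₂‖) = 0.723550, sign → tz>0 ⇒ λ=+0.723550
r₁ = λ·B[:,0] = (+0.80539,-0.05106,-0.59054); r₂ = λ·B[:,1] = (-0.14400,+0.94958,-0.27850)
r₃ = r₁×r₂ = (+0.57499,+0.30934,+0.75743); SVD([r₁ r₂ r₃]) → R = UVᵀ:
  R  [+0.80539 -0.14400 +0.57499]
  R  [-0.05106 +0.94958 +0.30934]
  R  [-0.59054 -0.27850 +0.75743]
t = (-0.05777, -0.18056, +0.72355) m
tr R = 2.512393; θ = arccos((tr R − 1)/2) = 0.713315 rad = 40.870°
axis k = ((R−Rᵀ)₃₂, (R−Rᵀ)₁₃, (R−Rᵀ)₂₁) / (2 sinθ) = (-0.449185, +0.890612, +0.071018)
rvec = θ·k = (-0.320411, +0.635287, +0.050658)

rvec=(-0.3204, 0.6353, 0.0507) tvec=(-0.0578, -0.1806, 0.7235)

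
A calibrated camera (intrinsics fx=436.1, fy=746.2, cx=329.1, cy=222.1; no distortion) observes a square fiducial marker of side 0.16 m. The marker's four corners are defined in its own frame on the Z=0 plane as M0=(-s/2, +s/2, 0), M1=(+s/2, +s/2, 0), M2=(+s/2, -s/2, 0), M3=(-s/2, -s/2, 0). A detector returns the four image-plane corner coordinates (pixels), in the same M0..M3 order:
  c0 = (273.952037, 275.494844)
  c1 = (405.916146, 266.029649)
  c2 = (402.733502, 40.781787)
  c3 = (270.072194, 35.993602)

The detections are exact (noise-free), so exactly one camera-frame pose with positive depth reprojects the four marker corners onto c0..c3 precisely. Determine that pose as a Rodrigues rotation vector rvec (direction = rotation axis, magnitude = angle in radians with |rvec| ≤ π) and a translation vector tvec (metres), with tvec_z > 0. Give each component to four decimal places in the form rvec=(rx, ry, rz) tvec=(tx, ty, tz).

Intrinsics K: fx=436.1, fy=746.2, cx=329.1, cy=222.1
Marker side s = 0.16 m; corners in marker frame (Z=0):
  M0 = (-0.0800, +0.0800, 0)
  M1 = (+0.0800, +0.0800, 0)
  M2 = (+0.0800, -0.0800, 0)
  M3 = (-0.0800, -0.0800, 0)
Detected image corners:
  c0 = (273.952037, 275.494844) px
  c1 = (405.916146, 266.029649) px
  c2 = (402.733502, 40.781787) px
  c3 = (270.072194, 35.993602) px
Planar DLT: solve 8×8 A·h = b for H (H[2,2]=1):
  H  [+956.66873 +29.67841 +340.20183]
  H  [+44.59698 +1454.48229 +154.75005]
  H  [+0.38359 +0.02270 +1.00000]
B = K⁻¹H; ‖b₁‖=1.943230, ‖b₂‖=1.943230; λ = 2/(‖b₁‖+‖b₂‖) = 0.514607, sign → tz>0 ⇒ λ=+0.514607
r₁ = λ·B[:,0] = (+0.97992,-0.02800,+0.19740); r₂ = λ·B[:,1] = (+0.02621,+0.99959,+0.01168)
r₃ = r₁×r₂ = (-0.19764,-0.00627,+0.98025); SVD([r₁ r₂ r₃]) → R = UVᵀ:
  R  [+0.97992 +0.02621 -0.19764]
  R  [-0.02800 +0.99959 -0.00627]
  R  [+0.19740 +0.01168 +0.98025]
t = (+0.01310, -0.04645, +0.51461) m
tr R = 2.959766; θ = arccos((tr R − 1)/2) = 0.200923 rad = 11.512°
axis k = ((R−Rᵀ)₃₂, (R−Rᵀ)₁₃, (R−Rᵀ)₂₁) / (2 sinθ) = (+0.044973, -0.989715, -0.135803)
rvec = θ·k = (+0.009036, -0.198857, -0.027286)

rvec=(0.0090, -0.1989, -0.0273) tvec=(0.0131, -0.0464, 0.5146)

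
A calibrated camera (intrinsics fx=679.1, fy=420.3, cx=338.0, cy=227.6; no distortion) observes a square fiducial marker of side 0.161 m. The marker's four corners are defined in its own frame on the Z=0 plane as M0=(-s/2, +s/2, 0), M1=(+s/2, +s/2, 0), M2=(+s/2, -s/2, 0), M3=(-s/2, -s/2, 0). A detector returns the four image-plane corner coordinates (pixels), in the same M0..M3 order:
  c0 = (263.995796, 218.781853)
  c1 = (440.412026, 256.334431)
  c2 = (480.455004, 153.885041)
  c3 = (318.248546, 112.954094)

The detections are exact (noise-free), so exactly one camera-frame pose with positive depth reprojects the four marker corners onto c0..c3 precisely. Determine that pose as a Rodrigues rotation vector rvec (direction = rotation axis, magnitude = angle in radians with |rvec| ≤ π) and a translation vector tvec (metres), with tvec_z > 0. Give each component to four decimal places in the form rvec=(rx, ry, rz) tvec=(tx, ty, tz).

Intrinsics K: fx=679.1, fy=420.3, cx=338.0, cy=227.6
Marker side s = 0.161 m; corners in marker frame (Z=0):
  M0 = (-0.0805, +0.0805, 0)
  M1 = (+0.0805, +0.0805, 0)
  M2 = (+0.0805, -0.0805, 0)
  M3 = (-0.0805, -0.0805, 0)
Detected image corners:
  c0 = (263.995796, 218.781853) px
  c1 = (440.412026, 256.334431) px
  c2 = (480.455004, 153.885041) px
  c3 = (318.248546, 112.954094) px
Planar DLT: solve 8×8 A·h = b for H (H[2,2]=1):
  H  [+1185.45989 -449.76609 +379.03104]
  H  [+310.89497 +568.42890 +184.29304]
  H  [+0.36014 -0.42100 +1.00000]
B = K⁻¹H; ‖b₁‖=1.697038, ‖b₂‖=1.697038; λ = 2/(‖b₁‖+‖b₂‖) = 0.589262, sign → tz>0 ⇒ λ=+0.589262
r₁ = λ·B[:,0] = (+0.92301,+0.32096,+0.21222); r₂ = λ·B[:,1] = (-0.26679,+0.93128,-0.24808)
r₃ = r₁×r₂ = (-0.27725,+0.17236,+0.94521); SVD([r₁ r₂ r₃]) → R = UVᵀ:
  R  [+0.92301 -0.26679 -0.27725]
  R  [+0.32096 +0.93128 +0.17236]
  R  [+0.21222 -0.24808 +0.94521]
t = (+0.03560, -0.06072, +0.58926) m
tr R = 2.799500; θ = arccos((tr R − 1)/2) = 0.451600 rad = 25.875°
axis k = ((R−Rᵀ)₃₂, (R−Rᵀ)₁₃, (R−Rᵀ)₂₁) / (2 sinθ) = (-0.481706, -0.560797, +0.673399)
rvec = θ·k = (-0.217539, -0.253256, +0.304107)

rvec=(-0.2175, -0.2533, 0.3041) tvec=(0.0356, -0.0607, 0.5893)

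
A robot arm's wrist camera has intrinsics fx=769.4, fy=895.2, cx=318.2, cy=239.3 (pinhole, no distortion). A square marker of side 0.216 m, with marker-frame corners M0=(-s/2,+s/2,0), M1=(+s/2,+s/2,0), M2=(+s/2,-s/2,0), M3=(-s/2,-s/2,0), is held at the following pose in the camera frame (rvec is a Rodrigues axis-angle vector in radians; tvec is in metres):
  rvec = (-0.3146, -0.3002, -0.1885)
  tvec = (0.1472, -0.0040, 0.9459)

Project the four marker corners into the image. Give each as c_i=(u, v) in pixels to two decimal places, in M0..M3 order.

c0=(379.69, 352.46) c1=(539.30, 316.78) c2=(488.79, 133.41) c3=(335.57, 153.44)

Intrinsics K: fx=769.4, fy=895.2, cx=318.2, cy=239.3
Marker side s = 0.216 m; corners in marker frame (Z=0):
  M0 = (-0.1080, +0.1080, 0)
  M1 = (+0.1080, +0.1080, 0)
  M2 = (+0.1080, -0.1080, 0)
  M3 = (-0.1080, -0.1080, 0)
rvec = (-0.3146, -0.3002, -0.1885), |rvec| = θ = 0.47395 rad = 27.155°
Rodrigues: sinθ=0.45640, 1−cosθ=0.11023; R = I + sinθ·[k]× + (1−cosθ)·[k]×²:
    [+0.93834 +0.22787 -0.25999]
    [-0.13518 +0.93400 +0.33072]
    [+0.31819 -0.27519 +0.90721]
t = (0.1472, -0.0040, 0.9459) m
M0: Pc = R·M0+t = (+0.07047, +0.11147, +0.88182); u = 769.4·(+0.07047)/0.88182 + 318.2 = 379.6852, v = 895.2·(+0.11147)/0.88182 + 239.3 = 352.4628
M1: Pc = R·M1+t = (+0.27315, +0.08227, +0.95054); u = 769.4·(+0.27315)/0.95054 + 318.2 = 539.2964, v = 895.2·(+0.08227)/0.95054 + 239.3 = 316.7823
M2: Pc = R·M2+t = (+0.22393, -0.11947, +1.00998); u = 769.4·(+0.22393)/1.00998 + 318.2 = 488.7895, v = 895.2·(-0.11947)/1.00998 + 239.3 = 133.4070
M3: Pc = R·M3+t = (+0.02125, -0.09027, +0.94126); u = 769.4·(+0.02125)/0.94126 + 318.2 = 335.5698, v = 895.2·(-0.09027)/0.94126 + 239.3 = 153.4446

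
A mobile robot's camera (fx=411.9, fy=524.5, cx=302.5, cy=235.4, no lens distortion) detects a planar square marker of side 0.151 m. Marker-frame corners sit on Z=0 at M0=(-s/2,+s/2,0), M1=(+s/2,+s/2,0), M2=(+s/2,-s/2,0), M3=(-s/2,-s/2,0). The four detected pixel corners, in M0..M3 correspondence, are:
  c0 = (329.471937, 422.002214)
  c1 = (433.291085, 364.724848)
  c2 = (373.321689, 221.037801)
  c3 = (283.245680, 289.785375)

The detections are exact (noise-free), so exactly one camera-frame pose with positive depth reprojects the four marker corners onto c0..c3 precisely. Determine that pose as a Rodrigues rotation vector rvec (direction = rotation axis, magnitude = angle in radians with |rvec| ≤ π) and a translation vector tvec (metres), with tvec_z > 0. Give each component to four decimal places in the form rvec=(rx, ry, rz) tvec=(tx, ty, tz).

rvec=(-0.1661, 0.4934, -0.4929) tvec=(0.0620, 0.0886, 0.5272)

Intrinsics K: fx=411.9, fy=524.5, cx=302.5, cy=235.4
Marker side s = 0.151 m; corners in marker frame (Z=0):
  M0 = (-0.0755, +0.0755, 0)
  M1 = (+0.0755, +0.0755, 0)
  M2 = (+0.0755, -0.0755, 0)
  M3 = (-0.0755, -0.0755, 0)
Detected image corners:
  c0 = (329.471937, 422.002214) px
  c1 = (433.291085, 364.724848) px
  c2 = (373.321689, 221.037801) px
  c3 = (283.245680, 289.785375) px
Planar DLT: solve 8×8 A·h = b for H (H[2,2]=1):
  H  [+362.29013 +168.09056 +350.94366]
  H  [-672.90598 +746.00144 +323.59681]
  H  [-0.78346 -0.50970 +1.00000]
B = K⁻¹H; ‖b₁‖=1.896837, ‖b₂‖=1.896837; λ = 2/(‖b₁‖+‖b₂‖) = 0.527193, sign → tz>0 ⇒ λ=+0.527193
r₁ = λ·B[:,0] = (+0.76703,-0.49099,-0.41303); r₂ = λ·B[:,1] = (+0.41248,+0.87043,-0.26871)
r₃ = r₁×r₂ = (+0.49145,+0.03574,+0.87017); SVD([r₁ r₂ r₃]) → R = UVᵀ:
  R  [+0.76703 +0.41248 +0.49145]
  R  [-0.49099 +0.87043 +0.03574]
  R  [-0.41303 -0.26871 +0.87017]
t = (+0.06200, +0.08865, +0.52719) m
tr R = 2.507633; θ = arccos((tr R − 1)/2) = 0.716945 rad = 41.078°
axis k = ((R−Rᵀ)₃₂, (R−Rᵀ)₁₃, (R−Rᵀ)₂₁) / (2 sinθ) = (-0.231669, +0.688255, -0.687484)
rvec = θ·k = (-0.166094, +0.493441, -0.492889)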